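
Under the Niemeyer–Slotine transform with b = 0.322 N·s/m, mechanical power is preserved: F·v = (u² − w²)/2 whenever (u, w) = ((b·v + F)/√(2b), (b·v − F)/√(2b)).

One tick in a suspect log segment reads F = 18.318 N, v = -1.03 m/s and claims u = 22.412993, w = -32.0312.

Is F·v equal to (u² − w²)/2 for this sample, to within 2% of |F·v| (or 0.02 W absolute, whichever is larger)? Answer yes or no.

no

F·v = 18.318×(-1.03) = -18.867540 W.
(u² − w²)/2 = (502.342255 − 1025.997773)/2 = -261.827759 W.
|Δ| = 242.960219;  2% of max(1, |F·v|) = 0.377351.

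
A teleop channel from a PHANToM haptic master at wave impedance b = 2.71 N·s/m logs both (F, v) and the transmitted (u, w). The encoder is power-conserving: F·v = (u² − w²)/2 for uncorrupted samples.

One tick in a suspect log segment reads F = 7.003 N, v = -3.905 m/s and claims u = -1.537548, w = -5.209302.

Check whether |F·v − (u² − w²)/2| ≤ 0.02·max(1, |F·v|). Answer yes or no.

no

F·v = 7.003×(-3.905) = -27.346715 W.
(u² − w²)/2 = (2.364054 − 27.136827)/2 = -12.386387 W.
|Δ| = 14.960328;  2% of max(1, |F·v|) = 0.546934.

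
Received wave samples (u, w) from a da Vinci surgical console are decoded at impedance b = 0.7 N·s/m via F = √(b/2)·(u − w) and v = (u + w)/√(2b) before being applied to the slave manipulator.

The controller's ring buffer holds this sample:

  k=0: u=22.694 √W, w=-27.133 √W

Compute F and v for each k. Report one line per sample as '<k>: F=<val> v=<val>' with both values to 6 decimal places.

k=0: u−w=49.827000, u+w=-4.439000; √(b/2)=0.591608, √(2b)=1.183216; F=0.591608×49.827=29.478051, v=-4.439000/1.183216=-3.751640

0: F=29.478051 v=-3.751640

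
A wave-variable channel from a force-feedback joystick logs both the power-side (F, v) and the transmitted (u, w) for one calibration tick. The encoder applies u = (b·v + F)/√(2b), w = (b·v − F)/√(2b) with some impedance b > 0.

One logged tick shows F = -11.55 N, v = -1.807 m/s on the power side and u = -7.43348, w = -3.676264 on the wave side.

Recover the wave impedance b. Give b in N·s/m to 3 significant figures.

b = 18.9 N·s/m

u + w = -11.109744;  u + w = √(2b)·v, so √(2b) = -11.109744/(-1.807) = 6.148170.
b = (√(2b))²/2 = 37.800000/2 = 18.900000.
(Check via u − w = 2F/√(2b): u − w = -3.757216, 2F/√(2b) = -3.757215.)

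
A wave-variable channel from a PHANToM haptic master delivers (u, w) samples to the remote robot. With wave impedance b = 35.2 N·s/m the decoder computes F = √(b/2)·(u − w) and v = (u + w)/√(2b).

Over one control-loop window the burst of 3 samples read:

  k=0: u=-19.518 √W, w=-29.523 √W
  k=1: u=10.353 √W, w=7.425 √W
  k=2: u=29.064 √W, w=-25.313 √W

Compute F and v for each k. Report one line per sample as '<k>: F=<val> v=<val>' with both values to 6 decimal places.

0: F=41.973330 v=-5.844845
1: F=12.283649 v=2.118832
2: F=228.124315 v=0.447055

k=0: u−w=10.005000, u+w=-49.041000; √(b/2)=4.195235, √(2b)=8.390471; F=4.195235×10.005=41.973330, v=-49.041000/8.390471=-5.844845
k=1: u−w=2.928000, u+w=17.778000; √(b/2)=4.195235, √(2b)=8.390471; F=4.195235×2.928=12.283649, v=17.778000/8.390471=2.118832
k=2: u−w=54.377000, u+w=3.751000; √(b/2)=4.195235, √(2b)=8.390471; F=4.195235×54.377=228.124315, v=3.751000/8.390471=0.447055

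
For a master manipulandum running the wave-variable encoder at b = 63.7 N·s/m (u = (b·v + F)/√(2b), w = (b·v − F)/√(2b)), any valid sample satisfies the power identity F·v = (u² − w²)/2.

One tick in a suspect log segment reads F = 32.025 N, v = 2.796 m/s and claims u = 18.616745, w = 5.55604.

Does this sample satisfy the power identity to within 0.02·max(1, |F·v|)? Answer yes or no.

no

F·v = 32.025×2.796 = 89.541900 W.
(u² − w²)/2 = (346.583194 − 30.869580)/2 = 157.856807 W.
|Δ| = 68.314907;  2% of max(1, |F·v|) = 1.790838.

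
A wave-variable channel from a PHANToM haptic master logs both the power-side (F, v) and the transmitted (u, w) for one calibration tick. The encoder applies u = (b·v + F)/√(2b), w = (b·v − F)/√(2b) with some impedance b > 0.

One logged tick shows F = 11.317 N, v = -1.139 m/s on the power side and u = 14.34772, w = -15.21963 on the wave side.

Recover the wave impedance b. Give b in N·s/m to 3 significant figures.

b = 0.293 N·s/m

u + w = -0.8719;  u + w = √(2b)·v, so √(2b) = -0.8719/(-1.139) = 0.7655.
b = (√(2b))²/2 = 0.5860/2 = 0.2930.
(Check via u − w = 2F/√(2b): u − w = 29.5674, 2F/√(2b) = 29.5674.)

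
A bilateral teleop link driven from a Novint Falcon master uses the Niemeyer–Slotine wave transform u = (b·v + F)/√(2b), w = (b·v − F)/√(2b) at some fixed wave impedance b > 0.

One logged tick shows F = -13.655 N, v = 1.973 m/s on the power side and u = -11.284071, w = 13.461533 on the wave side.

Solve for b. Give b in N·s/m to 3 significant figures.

b = 0.609 N·s/m

u + w = 2.177462;  u + w = √(2b)·v, so √(2b) = 2.177462/1.973 = 1.103630.
b = (√(2b))²/2 = 1.217999/2 = 0.609000.
(Check via u − w = 2F/√(2b): u − w = -24.745604, 2F/√(2b) = -24.745612.)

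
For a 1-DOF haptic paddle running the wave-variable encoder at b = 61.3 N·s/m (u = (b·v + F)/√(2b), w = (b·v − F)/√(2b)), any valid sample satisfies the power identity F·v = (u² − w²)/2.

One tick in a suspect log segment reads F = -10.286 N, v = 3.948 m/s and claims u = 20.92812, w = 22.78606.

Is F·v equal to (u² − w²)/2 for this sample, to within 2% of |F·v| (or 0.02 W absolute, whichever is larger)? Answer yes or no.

F·v = (-10.286)×3.948 = -40.60913 W.
(u² − w²)/2 = (437.98621 − 519.20453)/2 = -40.60916 W.
|Δ| = 0.00003;  2% of max(1, |F·v|) = 0.81218.

yes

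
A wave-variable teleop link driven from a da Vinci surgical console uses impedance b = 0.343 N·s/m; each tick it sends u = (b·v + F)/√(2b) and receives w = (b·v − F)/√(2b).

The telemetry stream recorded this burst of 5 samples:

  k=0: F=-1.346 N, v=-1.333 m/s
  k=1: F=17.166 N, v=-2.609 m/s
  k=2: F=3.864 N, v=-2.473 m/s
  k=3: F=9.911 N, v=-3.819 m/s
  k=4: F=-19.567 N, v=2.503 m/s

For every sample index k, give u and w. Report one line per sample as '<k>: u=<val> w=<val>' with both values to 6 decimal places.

k=0: b·v=0.343×(-1.333)=-0.457219; √(2b)=0.828251; u=(-0.457219+(-1.346))/0.828251=-2.177140, w=(-0.457219−(-1.346))/0.828251=1.073081
k=1: b·v=0.343×(-2.609)=-0.894887; √(2b)=0.828251; u=(-0.894887+17.166)/0.828251=19.645143, w=(-0.894887−17.166)/0.828251=-21.806051
k=2: b·v=0.343×(-2.473)=-0.848239; √(2b)=0.828251; u=(-0.848239+3.864)/0.828251=3.641119, w=(-0.848239−3.864)/0.828251=-5.689384
k=3: b·v=0.343×(-3.819)=-1.309917; √(2b)=0.828251; u=(-1.309917+9.911)/0.828251=10.384631, w=(-1.309917−9.911)/0.828251=-13.547722
k=4: b·v=0.343×2.503=0.858529; √(2b)=0.828251; u=(0.858529+(-19.567))/0.828251=-22.587920, w=(0.858529−(-19.567))/0.828251=24.661032

0: u=-2.177140 w=1.073081
1: u=19.645143 w=-21.806051
2: u=3.641119 w=-5.689384
3: u=10.384631 w=-13.547722
4: u=-22.587920 w=24.661032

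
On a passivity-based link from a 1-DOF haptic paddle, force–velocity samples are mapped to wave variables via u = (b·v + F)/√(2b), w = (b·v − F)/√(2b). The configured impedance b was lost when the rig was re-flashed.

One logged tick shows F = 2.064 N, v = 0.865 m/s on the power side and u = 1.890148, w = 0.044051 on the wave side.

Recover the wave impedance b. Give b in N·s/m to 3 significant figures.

u + w = 1.934199;  u + w = √(2b)·v, so √(2b) = 1.934199/0.865 = 2.236068.
b = (√(2b))²/2 = 5.000001/2 = 2.500001.
(Check via u − w = 2F/√(2b): u − w = 1.846097, 2F/√(2b) = 1.846098.)

b = 2.5 N·s/m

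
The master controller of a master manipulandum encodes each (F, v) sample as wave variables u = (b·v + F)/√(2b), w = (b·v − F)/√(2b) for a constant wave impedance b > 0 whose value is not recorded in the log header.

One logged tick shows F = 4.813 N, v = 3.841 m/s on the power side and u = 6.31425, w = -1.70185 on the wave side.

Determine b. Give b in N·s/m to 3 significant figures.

u + w = 4.6124;  u + w = √(2b)·v, so √(2b) = 4.6124/3.841 = 1.2008.
b = (√(2b))²/2 = 1.4420/2 = 0.7210.
(Check via u − w = 2F/√(2b): u − w = 8.0161, 2F/√(2b) = 8.0161.)

b = 0.721 N·s/m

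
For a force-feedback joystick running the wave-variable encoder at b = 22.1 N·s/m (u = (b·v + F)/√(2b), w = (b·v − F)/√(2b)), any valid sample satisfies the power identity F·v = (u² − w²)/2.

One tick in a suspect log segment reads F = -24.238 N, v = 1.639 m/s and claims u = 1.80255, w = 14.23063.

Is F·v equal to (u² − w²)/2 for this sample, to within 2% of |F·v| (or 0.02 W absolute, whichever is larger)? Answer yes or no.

F·v = (-24.238)×1.639 = -39.72608 W.
(u² − w²)/2 = (3.24919 − 202.51083)/2 = -99.63082 W.
|Δ| = 59.90474;  2% of max(1, |F·v|) = 0.79452.

no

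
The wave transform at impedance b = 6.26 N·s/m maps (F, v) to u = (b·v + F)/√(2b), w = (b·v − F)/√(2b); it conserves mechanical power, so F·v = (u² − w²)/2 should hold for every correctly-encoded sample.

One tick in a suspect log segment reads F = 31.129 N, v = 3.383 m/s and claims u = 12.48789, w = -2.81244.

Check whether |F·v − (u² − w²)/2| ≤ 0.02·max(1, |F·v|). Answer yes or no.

F·v = 31.129×3.383 = 105.30941 W.
(u² − w²)/2 = (155.94740 − 7.90982)/2 = 74.01879 W.
|Δ| = 31.29062;  2% of max(1, |F·v|) = 2.10619.

no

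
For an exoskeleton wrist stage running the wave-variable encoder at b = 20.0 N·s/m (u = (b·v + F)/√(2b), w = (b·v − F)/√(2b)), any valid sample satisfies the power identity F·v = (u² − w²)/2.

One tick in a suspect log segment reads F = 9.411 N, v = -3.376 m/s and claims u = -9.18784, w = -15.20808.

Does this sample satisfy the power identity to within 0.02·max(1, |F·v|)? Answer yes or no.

no

F·v = 9.411×(-3.376) = -31.7715 W.
(u² − w²)/2 = (84.4164 − 231.2857)/2 = -73.4346 W.
|Δ| = 41.6631;  2% of max(1, |F·v|) = 0.6354.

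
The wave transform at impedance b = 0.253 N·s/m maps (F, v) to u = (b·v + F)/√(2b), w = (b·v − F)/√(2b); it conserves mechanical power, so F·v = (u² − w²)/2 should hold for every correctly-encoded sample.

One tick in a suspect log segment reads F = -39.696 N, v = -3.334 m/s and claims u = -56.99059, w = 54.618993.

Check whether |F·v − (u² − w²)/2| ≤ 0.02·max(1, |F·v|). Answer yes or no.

yes

F·v = (-39.696)×(-3.334) = 132.346464 W.
(u² − w²)/2 = (3247.927349 − 2983.234396)/2 = 132.346476 W.
|Δ| = 0.000012;  2% of max(1, |F·v|) = 2.646929.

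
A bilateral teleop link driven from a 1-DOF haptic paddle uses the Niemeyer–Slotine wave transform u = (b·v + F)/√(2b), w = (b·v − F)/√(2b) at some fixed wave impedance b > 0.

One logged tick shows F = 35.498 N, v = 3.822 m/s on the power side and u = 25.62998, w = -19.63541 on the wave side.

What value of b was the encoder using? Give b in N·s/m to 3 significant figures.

u + w = 5.99457;  u + w = √(2b)·v, so √(2b) = 5.99457/3.822 = 1.56844.
b = (√(2b))²/2 = 2.46000/2 = 1.23000.
(Check via u − w = 2F/√(2b): u − w = 45.26539, 2F/√(2b) = 45.26542.)

b = 1.23 N·s/m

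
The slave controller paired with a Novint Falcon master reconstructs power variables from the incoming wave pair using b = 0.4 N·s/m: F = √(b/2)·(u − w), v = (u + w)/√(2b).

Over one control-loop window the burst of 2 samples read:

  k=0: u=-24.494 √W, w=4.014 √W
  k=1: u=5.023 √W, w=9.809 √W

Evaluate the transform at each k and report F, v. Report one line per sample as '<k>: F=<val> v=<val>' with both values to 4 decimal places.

k=0: u−w=-28.5080, u+w=-20.4800; √(b/2)=0.4472, √(2b)=0.8944; F=0.4472×(-28.508)=-12.7492, v=-20.4800/0.8944=-22.8973
k=1: u−w=-4.7860, u+w=14.8320; √(b/2)=0.4472, √(2b)=0.8944; F=0.4472×(-4.786)=-2.1404, v=14.8320/0.8944=16.5827

0: F=-12.7492 v=-22.8973
1: F=-2.1404 v=16.5827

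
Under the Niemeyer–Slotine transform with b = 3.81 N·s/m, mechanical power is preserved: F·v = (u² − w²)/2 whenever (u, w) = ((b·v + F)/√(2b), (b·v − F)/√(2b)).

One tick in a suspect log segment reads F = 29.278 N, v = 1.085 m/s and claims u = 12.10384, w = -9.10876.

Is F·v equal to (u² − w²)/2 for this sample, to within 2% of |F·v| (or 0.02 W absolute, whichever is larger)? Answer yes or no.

F·v = 29.278×1.085 = 31.76663 W.
(u² − w²)/2 = (146.50294 − 82.96951)/2 = 31.76672 W.
|Δ| = 0.00009;  2% of max(1, |F·v|) = 0.63533.

yes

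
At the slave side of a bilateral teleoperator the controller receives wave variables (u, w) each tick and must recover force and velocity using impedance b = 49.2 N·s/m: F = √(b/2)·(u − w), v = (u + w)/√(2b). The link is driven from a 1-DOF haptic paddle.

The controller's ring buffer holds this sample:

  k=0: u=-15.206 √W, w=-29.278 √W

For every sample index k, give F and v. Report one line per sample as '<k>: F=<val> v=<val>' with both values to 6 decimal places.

0: F=69.794850 v=-4.484420

k=0: u−w=14.072000, u+w=-44.484000; √(b/2)=4.959839, √(2b)=9.919677; F=4.959839×14.072=69.794850, v=-44.484000/9.919677=-4.484420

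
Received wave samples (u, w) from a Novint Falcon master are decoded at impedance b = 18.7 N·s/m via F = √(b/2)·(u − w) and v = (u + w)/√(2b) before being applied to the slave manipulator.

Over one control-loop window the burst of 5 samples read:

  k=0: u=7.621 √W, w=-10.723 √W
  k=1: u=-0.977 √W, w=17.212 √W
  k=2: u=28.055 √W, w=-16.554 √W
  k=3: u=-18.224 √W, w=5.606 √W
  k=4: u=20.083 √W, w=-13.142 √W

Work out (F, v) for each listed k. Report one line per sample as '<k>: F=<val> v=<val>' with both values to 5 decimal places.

0: F=56.09186 v=-0.50723
1: F=-55.61791 v=2.65471
2: F=136.40437 v=1.88061
3: F=-72.86683 v=-2.06326
4: F=101.59464 v=1.13497

k=0: u−w=18.34400, u+w=-3.10200; √(b/2)=3.05778, √(2b)=6.11555; F=3.05778×18.344=56.09186, v=-3.10200/6.11555=-0.50723
k=1: u−w=-18.18900, u+w=16.23500; √(b/2)=3.05778, √(2b)=6.11555; F=3.05778×(-18.189)=-55.61791, v=16.23500/6.11555=2.65471
k=2: u−w=44.60900, u+w=11.50100; √(b/2)=3.05778, √(2b)=6.11555; F=3.05778×44.609=136.40437, v=11.50100/6.11555=1.88061
k=3: u−w=-23.83000, u+w=-12.61800; √(b/2)=3.05778, √(2b)=6.11555; F=3.05778×(-23.83)=-72.86683, v=-12.61800/6.11555=-2.06326
k=4: u−w=33.22500, u+w=6.94100; √(b/2)=3.05778, √(2b)=6.11555; F=3.05778×33.225=101.59464, v=6.94100/6.11555=1.13497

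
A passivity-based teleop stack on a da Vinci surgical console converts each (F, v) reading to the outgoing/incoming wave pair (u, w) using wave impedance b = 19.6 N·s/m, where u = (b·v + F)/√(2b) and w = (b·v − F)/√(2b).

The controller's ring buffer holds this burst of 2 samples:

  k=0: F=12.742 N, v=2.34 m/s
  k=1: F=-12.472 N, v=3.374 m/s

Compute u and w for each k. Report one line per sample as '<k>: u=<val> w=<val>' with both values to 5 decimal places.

k=0: b·v=19.6×2.34=45.86400; √(2b)=6.26099; u=(45.86400+12.742)/6.26099=9.36050, w=(45.86400−12.742)/6.26099=5.29022
k=1: b·v=19.6×3.374=66.13040; √(2b)=6.26099; u=(66.13040+(-12.472))/6.26099=8.57027, w=(66.13040−(-12.472))/6.26099=12.55431

0: u=9.36050 w=5.29022
1: u=8.57027 w=12.55431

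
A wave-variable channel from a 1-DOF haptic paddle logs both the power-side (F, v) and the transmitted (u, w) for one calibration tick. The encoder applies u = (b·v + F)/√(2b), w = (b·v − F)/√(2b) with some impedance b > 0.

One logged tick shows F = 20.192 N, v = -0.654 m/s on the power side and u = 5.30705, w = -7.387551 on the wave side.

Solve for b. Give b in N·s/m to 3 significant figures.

u + w = -2.080501;  u + w = √(2b)·v, so √(2b) = -2.080501/(-0.654) = 3.181194.
b = (√(2b))²/2 = 10.119996/2 = 5.059998.
(Check via u − w = 2F/√(2b): u − w = 12.694601, 2F/√(2b) = 12.694604.)

b = 5.06 N·s/m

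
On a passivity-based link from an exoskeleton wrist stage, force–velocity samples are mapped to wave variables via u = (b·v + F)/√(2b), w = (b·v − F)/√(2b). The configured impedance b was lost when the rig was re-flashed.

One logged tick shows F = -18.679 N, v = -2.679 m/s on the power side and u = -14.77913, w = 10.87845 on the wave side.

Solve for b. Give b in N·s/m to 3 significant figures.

b = 1.06 N·s/m

u + w = -3.90068;  u + w = √(2b)·v, so √(2b) = -3.90068/(-2.679) = 1.45602.
b = (√(2b))²/2 = 2.12000/2 = 1.06000.
(Check via u − w = 2F/√(2b): u − w = -25.65758, 2F/√(2b) = -25.65760.)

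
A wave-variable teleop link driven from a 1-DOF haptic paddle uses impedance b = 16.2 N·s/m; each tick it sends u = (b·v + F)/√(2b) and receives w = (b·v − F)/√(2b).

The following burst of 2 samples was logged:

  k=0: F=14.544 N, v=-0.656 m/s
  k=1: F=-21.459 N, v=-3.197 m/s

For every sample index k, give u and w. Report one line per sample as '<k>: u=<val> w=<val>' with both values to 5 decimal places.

k=0: b·v=16.2×(-0.656)=-10.62720; √(2b)=5.69210; u=(-10.62720+14.544)/5.69210=0.68811, w=(-10.62720−14.544)/5.69210=-4.42213
k=1: b·v=16.2×(-3.197)=-51.79140; √(2b)=5.69210; u=(-51.79140+(-21.459))/5.69210=-12.86878, w=(-51.79140−(-21.459))/5.69210=-5.32886

0: u=0.68811 w=-4.42213
1: u=-12.86878 w=-5.32886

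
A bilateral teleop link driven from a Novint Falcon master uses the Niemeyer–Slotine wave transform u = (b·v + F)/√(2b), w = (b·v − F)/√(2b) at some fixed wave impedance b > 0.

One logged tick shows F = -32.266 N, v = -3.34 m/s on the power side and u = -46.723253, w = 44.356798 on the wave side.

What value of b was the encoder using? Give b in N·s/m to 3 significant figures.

b = 0.251 N·s/m

u + w = -2.366455;  u + w = √(2b)·v, so √(2b) = -2.366455/(-3.34) = 0.708519.
b = (√(2b))²/2 = 0.502000/2 = 0.251000.
(Check via u − w = 2F/√(2b): u − w = -91.080051, 2F/√(2b) = -91.080067.)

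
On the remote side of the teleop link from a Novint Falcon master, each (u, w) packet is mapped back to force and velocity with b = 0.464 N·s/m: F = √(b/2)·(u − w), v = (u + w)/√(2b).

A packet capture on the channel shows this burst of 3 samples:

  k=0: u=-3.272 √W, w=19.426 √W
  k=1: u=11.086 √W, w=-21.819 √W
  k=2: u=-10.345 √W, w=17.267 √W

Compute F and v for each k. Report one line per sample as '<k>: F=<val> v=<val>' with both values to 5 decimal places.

k=0: u−w=-22.69800, u+w=16.15400; √(b/2)=0.48166, √(2b)=0.96333; F=0.48166×(-22.698)=-10.93280, v=16.15400/0.96333=16.76896
k=1: u−w=32.90500, u+w=-10.73300; √(b/2)=0.48166, √(2b)=0.96333; F=0.48166×32.905=15.84915, v=-10.73300/0.96333=-11.14159
k=2: u−w=-27.61200, u+w=6.92200; √(b/2)=0.48166, √(2b)=0.96333; F=0.48166×(-27.612)=-13.29970, v=6.92200/0.96333=7.18551

0: F=-10.93280 v=16.76896
1: F=15.84915 v=-11.14159
2: F=-13.29970 v=7.18551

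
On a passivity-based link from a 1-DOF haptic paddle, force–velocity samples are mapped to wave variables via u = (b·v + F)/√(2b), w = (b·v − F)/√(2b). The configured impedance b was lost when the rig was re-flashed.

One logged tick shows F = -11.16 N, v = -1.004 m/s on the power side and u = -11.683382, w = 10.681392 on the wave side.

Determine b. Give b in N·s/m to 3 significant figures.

b = 0.498 N·s/m

u + w = -1.001990;  u + w = √(2b)·v, so √(2b) = -1.001990/(-1.004) = 0.997998.
b = (√(2b))²/2 = 0.996000/2 = 0.498000.
(Check via u − w = 2F/√(2b): u − w = -22.364774, 2F/√(2b) = -22.364774.)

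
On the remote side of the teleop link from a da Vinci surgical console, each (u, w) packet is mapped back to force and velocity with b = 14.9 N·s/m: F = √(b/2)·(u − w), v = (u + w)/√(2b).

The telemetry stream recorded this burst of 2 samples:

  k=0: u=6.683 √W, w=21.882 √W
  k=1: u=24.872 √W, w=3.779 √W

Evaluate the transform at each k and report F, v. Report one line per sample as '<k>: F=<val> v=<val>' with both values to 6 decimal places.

0: F=-41.485196 v=5.232703
1: F=57.572686 v=5.248457

k=0: u−w=-15.199000, u+w=28.565000; √(b/2)=2.729469, √(2b)=5.458938; F=2.729469×(-15.199)=-41.485196, v=28.565000/5.458938=5.232703
k=1: u−w=21.093000, u+w=28.651000; √(b/2)=2.729469, √(2b)=5.458938; F=2.729469×21.093=57.572686, v=28.651000/5.458938=5.248457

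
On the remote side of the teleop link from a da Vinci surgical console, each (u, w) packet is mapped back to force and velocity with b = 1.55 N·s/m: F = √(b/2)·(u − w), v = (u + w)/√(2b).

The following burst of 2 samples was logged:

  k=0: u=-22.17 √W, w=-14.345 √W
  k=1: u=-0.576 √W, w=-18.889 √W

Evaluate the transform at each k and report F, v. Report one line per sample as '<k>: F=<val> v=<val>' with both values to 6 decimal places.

k=0: u−w=-7.825000, u+w=-36.515000; √(b/2)=0.880341, √(2b)=1.760682; F=0.880341×(-7.825)=-6.888667, v=-36.515000/1.760682=-20.739126
k=1: u−w=18.313000, u+w=-19.465000; √(b/2)=0.880341, √(2b)=1.760682; F=0.880341×18.313=16.121682, v=-19.465000/1.760682=-11.055377

0: F=-6.888667 v=-20.739126
1: F=16.121682 v=-11.055377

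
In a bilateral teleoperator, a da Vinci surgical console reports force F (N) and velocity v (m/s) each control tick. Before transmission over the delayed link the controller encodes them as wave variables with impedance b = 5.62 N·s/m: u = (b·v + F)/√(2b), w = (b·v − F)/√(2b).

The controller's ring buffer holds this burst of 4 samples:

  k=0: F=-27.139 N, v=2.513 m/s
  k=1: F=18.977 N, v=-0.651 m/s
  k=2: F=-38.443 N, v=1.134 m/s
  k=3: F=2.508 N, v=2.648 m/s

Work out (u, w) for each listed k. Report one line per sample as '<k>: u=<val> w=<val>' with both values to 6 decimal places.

0: u=-3.882329 w=12.307441
1: u=4.569090 w=-6.751639
2: u=-9.565655 w=13.367516
3: u=5.186931 w=3.690783

k=0: b·v=5.62×2.513=14.123060; √(2b)=3.352611; u=(14.123060+(-27.139))/3.352611=-3.882329, w=(14.123060−(-27.139))/3.352611=12.307441
k=1: b·v=5.62×(-0.651)=-3.658620; √(2b)=3.352611; u=(-3.658620+18.977)/3.352611=4.569090, w=(-3.658620−18.977)/3.352611=-6.751639
k=2: b·v=5.62×1.134=6.373080; √(2b)=3.352611; u=(6.373080+(-38.443))/3.352611=-9.565655, w=(6.373080−(-38.443))/3.352611=13.367516
k=3: b·v=5.62×2.648=14.881760; √(2b)=3.352611; u=(14.881760+2.508)/3.352611=5.186931, w=(14.881760−2.508)/3.352611=3.690783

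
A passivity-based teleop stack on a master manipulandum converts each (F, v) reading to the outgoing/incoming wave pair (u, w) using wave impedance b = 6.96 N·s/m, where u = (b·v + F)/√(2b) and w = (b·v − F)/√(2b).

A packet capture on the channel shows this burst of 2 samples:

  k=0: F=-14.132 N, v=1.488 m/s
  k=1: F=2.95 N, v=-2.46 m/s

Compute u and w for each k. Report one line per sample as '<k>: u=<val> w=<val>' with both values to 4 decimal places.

0: u=-1.0119 w=6.5636
1: u=-3.7984 w=-5.3798

k=0: b·v=6.96×1.488=10.3565; √(2b)=3.7310; u=(10.3565+(-14.132))/3.7310=-1.0119, w=(10.3565−(-14.132))/3.7310=6.5636
k=1: b·v=6.96×(-2.46)=-17.1216; √(2b)=3.7310; u=(-17.1216+2.95)/3.7310=-3.7984, w=(-17.1216−2.95)/3.7310=-5.3798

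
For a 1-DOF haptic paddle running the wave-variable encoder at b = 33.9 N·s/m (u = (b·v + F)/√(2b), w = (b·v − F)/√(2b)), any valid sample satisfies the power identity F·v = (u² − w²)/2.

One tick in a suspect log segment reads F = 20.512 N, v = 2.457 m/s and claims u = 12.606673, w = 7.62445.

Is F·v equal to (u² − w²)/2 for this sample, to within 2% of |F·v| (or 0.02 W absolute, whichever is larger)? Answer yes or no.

F·v = 20.512×2.457 = 50.397984 W.
(u² − w²)/2 = (158.928204 − 58.132238)/2 = 50.397983 W.
|Δ| = 0.000001;  2% of max(1, |F·v|) = 1.007960.

yes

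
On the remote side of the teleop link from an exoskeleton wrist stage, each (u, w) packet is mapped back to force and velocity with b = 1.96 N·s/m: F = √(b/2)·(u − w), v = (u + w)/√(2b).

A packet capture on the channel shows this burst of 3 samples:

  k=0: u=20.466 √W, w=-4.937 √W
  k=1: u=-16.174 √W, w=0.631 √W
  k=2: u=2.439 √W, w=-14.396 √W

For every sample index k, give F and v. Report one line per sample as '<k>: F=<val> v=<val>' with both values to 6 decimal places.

k=0: u−w=25.403000, u+w=15.529000; √(b/2)=0.989949, √(2b)=1.979899; F=0.989949×25.403=25.147687, v=15.529000/1.979899=7.843329
k=1: u−w=-16.805000, u+w=-15.543000; √(b/2)=0.989949, √(2b)=1.979899; F=0.989949×(-16.805)=-16.636101, v=-15.543000/1.979899=-7.850400
k=2: u−w=16.835000, u+w=-11.957000; √(b/2)=0.989949, √(2b)=1.979899; F=0.989949×16.835=16.665800, v=-11.957000/1.979899=-6.039197

0: F=25.147687 v=7.843329
1: F=-16.636101 v=-7.850400
2: F=16.665800 v=-6.039197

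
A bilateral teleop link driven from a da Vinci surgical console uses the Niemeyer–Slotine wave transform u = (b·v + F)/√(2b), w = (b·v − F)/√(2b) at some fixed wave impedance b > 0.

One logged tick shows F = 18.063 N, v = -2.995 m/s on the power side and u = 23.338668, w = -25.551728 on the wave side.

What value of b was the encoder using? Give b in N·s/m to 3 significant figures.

b = 0.273 N·s/m

u + w = -2.213060;  u + w = √(2b)·v, so √(2b) = -2.213060/(-2.995) = 0.738918.
b = (√(2b))²/2 = 0.546000/2 = 0.273000.
(Check via u − w = 2F/√(2b): u − w = 48.890396, 2F/√(2b) = 48.890392.)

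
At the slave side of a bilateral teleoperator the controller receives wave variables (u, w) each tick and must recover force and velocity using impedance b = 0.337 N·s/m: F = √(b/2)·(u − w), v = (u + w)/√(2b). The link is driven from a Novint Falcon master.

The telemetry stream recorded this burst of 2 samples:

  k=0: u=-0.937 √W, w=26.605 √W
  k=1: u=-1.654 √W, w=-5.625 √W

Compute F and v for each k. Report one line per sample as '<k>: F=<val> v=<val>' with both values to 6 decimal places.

0: F=-11.305647 v=31.265263
1: F=1.630046 v=-8.866287

k=0: u−w=-27.542000, u+w=25.668000; √(b/2)=0.410488, √(2b)=0.820975; F=0.410488×(-27.542)=-11.305647, v=25.668000/0.820975=31.265263
k=1: u−w=3.971000, u+w=-7.279000; √(b/2)=0.410488, √(2b)=0.820975; F=0.410488×3.971=1.630046, v=-7.279000/0.820975=-8.866287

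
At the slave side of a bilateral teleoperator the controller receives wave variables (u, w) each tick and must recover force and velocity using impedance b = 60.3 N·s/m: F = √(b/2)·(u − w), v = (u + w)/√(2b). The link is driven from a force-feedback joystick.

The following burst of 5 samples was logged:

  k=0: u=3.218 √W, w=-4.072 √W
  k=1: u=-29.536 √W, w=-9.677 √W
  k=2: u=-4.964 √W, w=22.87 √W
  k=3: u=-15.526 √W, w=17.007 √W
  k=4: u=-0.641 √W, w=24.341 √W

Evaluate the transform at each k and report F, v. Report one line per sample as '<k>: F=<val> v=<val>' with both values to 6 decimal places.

k=0: u−w=7.290000, u+w=-0.854000; √(b/2)=5.490902, √(2b)=10.981803; F=5.490902×7.29=40.028672, v=-0.854000/10.981803=-0.077765
k=1: u−w=-19.859000, u+w=-39.213000; √(b/2)=5.490902, √(2b)=10.981803; F=5.490902×(-19.859)=-109.043814, v=-39.213000/10.981803=-3.570725
k=2: u−w=-27.834000, u+w=17.906000; √(b/2)=5.490902, √(2b)=10.981803; F=5.490902×(-27.834)=-152.833754, v=17.906000/10.981803=1.630515
k=3: u−w=-32.533000, u+w=1.481000; √(b/2)=5.490902, √(2b)=10.981803; F=5.490902×(-32.533)=-178.635501, v=1.481000/10.981803=0.134859
k=4: u−w=-24.982000, u+w=23.700000; √(b/2)=5.490902, √(2b)=10.981803; F=5.490902×(-24.982)=-137.173703, v=23.700000/10.981803=2.158116

0: F=40.028672 v=-0.077765
1: F=-109.043814 v=-3.570725
2: F=-152.833754 v=1.630515
3: F=-178.635501 v=0.134859
4: F=-137.173703 v=2.158116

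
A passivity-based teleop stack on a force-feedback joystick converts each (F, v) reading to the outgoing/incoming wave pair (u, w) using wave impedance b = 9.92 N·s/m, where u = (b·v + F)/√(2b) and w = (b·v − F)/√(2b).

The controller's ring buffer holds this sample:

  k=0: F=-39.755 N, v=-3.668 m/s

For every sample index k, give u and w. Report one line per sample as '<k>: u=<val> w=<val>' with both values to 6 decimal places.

0: u=-17.094285 w=0.756237

k=0: b·v=9.92×(-3.668)=-36.386560; √(2b)=4.454211; u=(-36.386560+(-39.755))/4.454211=-17.094285, w=(-36.386560−(-39.755))/4.454211=0.756237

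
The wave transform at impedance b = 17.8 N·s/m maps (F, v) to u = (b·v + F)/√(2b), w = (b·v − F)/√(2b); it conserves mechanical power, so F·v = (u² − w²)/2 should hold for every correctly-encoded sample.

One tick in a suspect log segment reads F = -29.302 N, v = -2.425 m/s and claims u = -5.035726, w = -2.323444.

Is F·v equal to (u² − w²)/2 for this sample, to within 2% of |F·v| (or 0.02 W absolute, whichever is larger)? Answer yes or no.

no

F·v = (-29.302)×(-2.425) = 71.057350 W.
(u² − w²)/2 = (25.358536 − 5.398392)/2 = 9.980072 W.
|Δ| = 61.077278;  2% of max(1, |F·v|) = 1.421147.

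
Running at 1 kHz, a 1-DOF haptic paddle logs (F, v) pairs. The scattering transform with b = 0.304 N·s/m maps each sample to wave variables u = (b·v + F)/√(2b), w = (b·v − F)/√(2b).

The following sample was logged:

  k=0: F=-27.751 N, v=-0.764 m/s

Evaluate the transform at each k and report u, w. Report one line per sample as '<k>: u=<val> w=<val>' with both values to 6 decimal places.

k=0: b·v=0.304×(-0.764)=-0.232256; √(2b)=0.779744; u=(-0.232256+(-27.751))/0.779744=-35.887769, w=(-0.232256−(-27.751))/0.779744=35.292045

0: u=-35.887769 w=35.292045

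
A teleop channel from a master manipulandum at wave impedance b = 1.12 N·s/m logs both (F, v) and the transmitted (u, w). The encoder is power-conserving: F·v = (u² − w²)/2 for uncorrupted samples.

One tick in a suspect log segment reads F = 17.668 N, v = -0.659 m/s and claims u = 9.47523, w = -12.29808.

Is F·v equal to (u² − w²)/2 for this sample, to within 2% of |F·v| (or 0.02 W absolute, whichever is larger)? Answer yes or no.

no

F·v = 17.668×(-0.659) = -11.64321 W.
(u² − w²)/2 = (89.77998 − 151.24277)/2 = -30.73139 W.
|Δ| = 19.08818;  2% of max(1, |F·v|) = 0.23286.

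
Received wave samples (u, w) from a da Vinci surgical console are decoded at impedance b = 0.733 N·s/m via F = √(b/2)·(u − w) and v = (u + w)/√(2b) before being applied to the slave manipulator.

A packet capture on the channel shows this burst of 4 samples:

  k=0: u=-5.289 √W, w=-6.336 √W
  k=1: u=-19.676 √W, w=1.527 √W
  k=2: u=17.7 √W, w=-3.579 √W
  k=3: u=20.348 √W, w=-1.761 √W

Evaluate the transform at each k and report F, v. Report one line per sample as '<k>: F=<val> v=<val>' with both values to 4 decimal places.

0: F=0.6338 v=-9.6012
1: F=-12.8361 v=-14.9895
2: F=12.8821 v=11.6627
3: F=13.3846 v=15.3512

k=0: u−w=1.0470, u+w=-11.6250; √(b/2)=0.6054, √(2b)=1.2108; F=0.6054×1.047=0.6338, v=-11.6250/1.2108=-9.6012
k=1: u−w=-21.2030, u+w=-18.1490; √(b/2)=0.6054, √(2b)=1.2108; F=0.6054×(-21.203)=-12.8361, v=-18.1490/1.2108=-14.9895
k=2: u−w=21.2790, u+w=14.1210; √(b/2)=0.6054, √(2b)=1.2108; F=0.6054×21.279=12.8821, v=14.1210/1.2108=11.6627
k=3: u−w=22.1090, u+w=18.5870; √(b/2)=0.6054, √(2b)=1.2108; F=0.6054×22.109=13.3846, v=18.5870/1.2108=15.3512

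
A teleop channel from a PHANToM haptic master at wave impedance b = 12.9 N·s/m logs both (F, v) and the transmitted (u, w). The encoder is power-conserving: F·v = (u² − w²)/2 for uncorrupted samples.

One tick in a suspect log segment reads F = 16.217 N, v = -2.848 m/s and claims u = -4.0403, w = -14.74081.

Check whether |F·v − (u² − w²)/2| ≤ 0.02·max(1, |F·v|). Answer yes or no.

no

F·v = 16.217×(-2.848) = -46.18602 W.
(u² − w²)/2 = (16.32402 − 217.29148)/2 = -100.48373 W.
|Δ| = 54.29771;  2% of max(1, |F·v|) = 0.92372.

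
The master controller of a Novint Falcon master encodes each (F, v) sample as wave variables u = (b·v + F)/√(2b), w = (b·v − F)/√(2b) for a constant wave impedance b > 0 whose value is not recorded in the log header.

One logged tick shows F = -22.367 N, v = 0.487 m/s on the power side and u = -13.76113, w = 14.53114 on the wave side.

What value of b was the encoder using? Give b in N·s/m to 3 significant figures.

b = 1.25 N·s/m

u + w = 0.77001;  u + w = √(2b)·v, so √(2b) = 0.77001/0.487 = 1.58113.
b = (√(2b))²/2 = 2.49997/2 = 1.24999.
(Check via u − w = 2F/√(2b): u − w = -28.29227, 2F/√(2b) = -28.29244.)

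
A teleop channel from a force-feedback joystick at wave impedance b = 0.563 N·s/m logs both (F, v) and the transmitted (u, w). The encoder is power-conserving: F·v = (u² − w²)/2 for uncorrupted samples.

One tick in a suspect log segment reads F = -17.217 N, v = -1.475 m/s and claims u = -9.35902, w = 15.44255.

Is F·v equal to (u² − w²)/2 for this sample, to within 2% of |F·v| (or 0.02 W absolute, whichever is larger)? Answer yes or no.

F·v = (-17.217)×(-1.475) = 25.3951 W.
(u² − w²)/2 = (87.5913 − 238.4724)/2 = -75.4405 W.
|Δ| = 100.8356;  2% of max(1, |F·v|) = 0.5079.

no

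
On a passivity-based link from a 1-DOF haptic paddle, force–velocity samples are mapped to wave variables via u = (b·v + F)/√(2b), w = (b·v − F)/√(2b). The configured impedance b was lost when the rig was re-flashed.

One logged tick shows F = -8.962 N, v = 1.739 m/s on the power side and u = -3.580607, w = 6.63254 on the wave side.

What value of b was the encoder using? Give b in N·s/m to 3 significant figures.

b = 1.54 N·s/m

u + w = 3.051933;  u + w = √(2b)·v, so √(2b) = 3.051933/1.739 = 1.754993.
b = (√(2b))²/2 = 3.080001/2 = 1.540000.
(Check via u − w = 2F/√(2b): u − w = -10.213147, 2F/√(2b) = -10.213146.)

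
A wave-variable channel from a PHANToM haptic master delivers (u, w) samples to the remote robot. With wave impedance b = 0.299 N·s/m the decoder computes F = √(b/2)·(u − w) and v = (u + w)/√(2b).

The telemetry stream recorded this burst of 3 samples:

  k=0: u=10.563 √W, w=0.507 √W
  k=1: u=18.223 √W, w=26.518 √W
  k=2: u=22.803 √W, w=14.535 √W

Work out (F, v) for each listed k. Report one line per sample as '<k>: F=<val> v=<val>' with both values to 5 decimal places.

0: F=3.88818 v=14.31519
1: F=-3.20728 v=57.85689
2: F=3.19684 v=48.28369

k=0: u−w=10.05600, u+w=11.07000; √(b/2)=0.38665, √(2b)=0.77330; F=0.38665×10.056=3.88818, v=11.07000/0.77330=14.31519
k=1: u−w=-8.29500, u+w=44.74100; √(b/2)=0.38665, √(2b)=0.77330; F=0.38665×(-8.295)=-3.20728, v=44.74100/0.77330=57.85689
k=2: u−w=8.26800, u+w=37.33800; √(b/2)=0.38665, √(2b)=0.77330; F=0.38665×8.268=3.19684, v=37.33800/0.77330=48.28369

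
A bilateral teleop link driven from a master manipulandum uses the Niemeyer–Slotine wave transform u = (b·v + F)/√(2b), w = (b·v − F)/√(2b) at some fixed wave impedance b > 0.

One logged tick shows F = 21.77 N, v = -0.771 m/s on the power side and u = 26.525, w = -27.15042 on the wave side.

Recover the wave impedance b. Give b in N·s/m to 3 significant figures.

b = 0.329 N·s/m

u + w = -0.62542;  u + w = √(2b)·v, so √(2b) = -0.62542/(-0.771) = 0.81118.
b = (√(2b))²/2 = 0.65801/2 = 0.32901.
(Check via u − w = 2F/√(2b): u − w = 53.67542, 2F/√(2b) = 53.67487.)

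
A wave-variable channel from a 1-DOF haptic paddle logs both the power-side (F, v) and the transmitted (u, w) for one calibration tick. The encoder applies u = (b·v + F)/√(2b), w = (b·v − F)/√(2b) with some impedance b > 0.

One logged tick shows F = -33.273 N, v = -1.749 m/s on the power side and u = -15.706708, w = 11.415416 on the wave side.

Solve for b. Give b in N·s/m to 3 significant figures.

u + w = -4.291292;  u + w = √(2b)·v, so √(2b) = -4.291292/(-1.749) = 2.453569.
b = (√(2b))²/2 = 6.020000/2 = 3.010000.
(Check via u − w = 2F/√(2b): u − w = -27.122124, 2F/√(2b) = -27.122124.)

b = 3.01 N·s/m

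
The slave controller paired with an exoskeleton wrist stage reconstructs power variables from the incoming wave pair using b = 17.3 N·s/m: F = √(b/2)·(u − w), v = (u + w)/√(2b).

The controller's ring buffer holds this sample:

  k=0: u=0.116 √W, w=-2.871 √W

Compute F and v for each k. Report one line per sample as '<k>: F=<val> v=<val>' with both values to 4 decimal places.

0: F=8.7850 v=-0.4684

k=0: u−w=2.9870, u+w=-2.7550; √(b/2)=2.9411, √(2b)=5.8822; F=2.9411×2.987=8.7850, v=-2.7550/5.8822=-0.4684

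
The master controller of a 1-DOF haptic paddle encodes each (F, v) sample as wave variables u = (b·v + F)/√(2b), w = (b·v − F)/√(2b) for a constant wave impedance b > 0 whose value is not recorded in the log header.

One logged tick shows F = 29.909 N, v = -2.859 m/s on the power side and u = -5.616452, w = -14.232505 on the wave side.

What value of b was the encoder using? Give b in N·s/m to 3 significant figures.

b = 24.1 N·s/m

u + w = -19.848957;  u + w = √(2b)·v, so √(2b) = -19.848957/(-2.859) = 6.942622.
b = (√(2b))²/2 = 48.200004/2 = 24.100002.
(Check via u − w = 2F/√(2b): u − w = 8.616053, 2F/√(2b) = 8.616053.)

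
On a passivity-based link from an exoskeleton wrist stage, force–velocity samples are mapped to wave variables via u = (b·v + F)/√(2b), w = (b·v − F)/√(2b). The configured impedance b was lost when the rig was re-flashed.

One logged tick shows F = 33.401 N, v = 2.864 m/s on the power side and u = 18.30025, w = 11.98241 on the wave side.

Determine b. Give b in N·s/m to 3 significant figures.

u + w = 30.2827;  u + w = √(2b)·v, so √(2b) = 30.2827/2.864 = 10.5736.
b = (√(2b))²/2 = 111.8001/2 = 55.9000.
(Check via u − w = 2F/√(2b): u − w = 6.3178, 2F/√(2b) = 6.3178.)

b = 55.9 N·s/m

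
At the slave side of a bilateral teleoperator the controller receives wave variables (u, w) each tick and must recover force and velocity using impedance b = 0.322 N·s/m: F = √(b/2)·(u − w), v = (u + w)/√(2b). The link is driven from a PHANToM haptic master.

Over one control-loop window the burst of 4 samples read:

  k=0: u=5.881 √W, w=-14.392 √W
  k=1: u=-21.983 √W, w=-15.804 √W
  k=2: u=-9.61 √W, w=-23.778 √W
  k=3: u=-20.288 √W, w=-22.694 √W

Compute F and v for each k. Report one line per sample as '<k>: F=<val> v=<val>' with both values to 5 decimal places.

k=0: u−w=20.27300, u+w=-8.51100; √(b/2)=0.40125, √(2b)=0.80250; F=0.40125×20.273=8.13450, v=-8.51100/0.80250=-10.60566
k=1: u−w=-6.17900, u+w=-37.78700; √(b/2)=0.40125, √(2b)=0.80250; F=0.40125×(-6.179)=-2.47931, v=-37.78700/0.80250=-47.08683
k=2: u−w=14.16800, u+w=-33.38800; √(b/2)=0.40125, √(2b)=0.80250; F=0.40125×14.168=5.68488, v=-33.38800/0.80250=-41.60519
k=3: u−w=2.40600, u+w=-42.98200; √(b/2)=0.40125, √(2b)=0.80250; F=0.40125×2.406=0.96540, v=-42.98200/0.80250=-53.56038

0: F=8.13450 v=-10.60566
1: F=-2.47931 v=-47.08683
2: F=5.68488 v=-41.60519
3: F=0.96540 v=-53.56038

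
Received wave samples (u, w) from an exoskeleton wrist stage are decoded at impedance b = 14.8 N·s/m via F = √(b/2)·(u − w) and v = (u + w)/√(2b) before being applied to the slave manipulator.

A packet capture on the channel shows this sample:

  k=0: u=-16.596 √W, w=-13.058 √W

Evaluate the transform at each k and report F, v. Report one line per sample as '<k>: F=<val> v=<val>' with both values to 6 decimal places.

0: F=-9.624401 v=-5.450514

k=0: u−w=-3.538000, u+w=-29.654000; √(b/2)=2.720294, √(2b)=5.440588; F=2.720294×(-3.538)=-9.624401, v=-29.654000/5.440588=-5.450514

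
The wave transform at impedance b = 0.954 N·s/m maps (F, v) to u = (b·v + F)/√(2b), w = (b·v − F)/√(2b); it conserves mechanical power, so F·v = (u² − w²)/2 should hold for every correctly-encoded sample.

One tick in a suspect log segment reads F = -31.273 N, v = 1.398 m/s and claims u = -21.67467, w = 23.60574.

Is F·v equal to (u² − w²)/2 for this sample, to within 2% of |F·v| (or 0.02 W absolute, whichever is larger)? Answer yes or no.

yes

F·v = (-31.273)×1.398 = -43.7197 W.
(u² − w²)/2 = (469.7913 − 557.2310)/2 = -43.7198 W.
|Δ| = 0.0002;  2% of max(1, |F·v|) = 0.8744.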